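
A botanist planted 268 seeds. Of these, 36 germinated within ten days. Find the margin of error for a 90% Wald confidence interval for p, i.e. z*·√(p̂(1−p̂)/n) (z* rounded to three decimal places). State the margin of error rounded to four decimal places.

Sample proportion p̂ = 36/268 = 0.13433.
SE(p̂) = √(0.13433·0.86567/268) = 0.020830.
For 90% confidence, z* = 1.645.
So ME = 0.0343.

ME = 0.0343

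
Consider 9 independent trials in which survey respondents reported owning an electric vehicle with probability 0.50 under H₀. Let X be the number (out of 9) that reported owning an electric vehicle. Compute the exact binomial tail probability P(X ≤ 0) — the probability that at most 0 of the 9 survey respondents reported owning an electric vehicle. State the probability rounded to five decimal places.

X is binomial with n = 9 and p = 0.50.
P(X ≤ 0) = C(9,0)·0.50^0·0.50^9.
= 0.001953 = 0.00195.

P = 0.00195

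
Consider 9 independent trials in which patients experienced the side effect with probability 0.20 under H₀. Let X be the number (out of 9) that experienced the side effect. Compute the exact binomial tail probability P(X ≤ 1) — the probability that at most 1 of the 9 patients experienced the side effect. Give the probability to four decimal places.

X is binomial with n = 9 and p = 0.20.
P(X ≤ 1) = C(9,0)·0.20^0·0.80^9 + C(9,1)·0.20^1·0.80^8.
= 0.134218 + 0.301990 = 0.4362.

P = 0.4362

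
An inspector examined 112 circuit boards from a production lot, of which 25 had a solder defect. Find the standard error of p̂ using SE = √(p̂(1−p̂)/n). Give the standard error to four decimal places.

p̂ = 25/112 = 0.22321.
p̂(1−p̂) = 0.173387.
SE = √(0.173387/112) = √0.001548098 = 0.0393.

SE = 0.0393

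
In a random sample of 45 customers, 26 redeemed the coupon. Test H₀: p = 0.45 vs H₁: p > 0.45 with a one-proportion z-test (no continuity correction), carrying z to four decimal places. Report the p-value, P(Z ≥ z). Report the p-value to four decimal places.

p-value = 0.0424

p̂ = 26/45 = 0.57778.
Null standard error: √(0.45·0.55/45) = √0.005500000 = 0.074162.
Test statistic (full precision, shown to 4 dp): z = (26/45 − 0.45)/SE₀ ≈ 1.7230.
From the standard normal, P(Z ≥ z) = 0.0424.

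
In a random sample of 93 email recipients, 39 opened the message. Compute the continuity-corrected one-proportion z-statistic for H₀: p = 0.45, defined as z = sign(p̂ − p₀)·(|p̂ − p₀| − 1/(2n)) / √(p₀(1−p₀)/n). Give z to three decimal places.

The sample proportion is 39/93 = 0.41935. p̂ − p₀ = -0.030645.
1/(2n) = 0.005376.
Corrected numerator: |-0.030645| − 0.005376 = 0.025269.
SE₀ = √(0.45·0.55/93) = 0.051588.
z = (−)0.025269/0.051588 = -0.490.

z = -0.490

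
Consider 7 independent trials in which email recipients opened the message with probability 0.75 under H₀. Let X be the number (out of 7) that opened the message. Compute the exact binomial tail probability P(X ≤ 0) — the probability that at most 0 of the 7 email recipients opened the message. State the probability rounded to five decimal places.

X ~ Binomial(n=7, p=0.75).
P(X ≤ 0) = C(7,0)·0.75^0·0.25^7.
= 0.000061 = 0.00006.

P = 0.00006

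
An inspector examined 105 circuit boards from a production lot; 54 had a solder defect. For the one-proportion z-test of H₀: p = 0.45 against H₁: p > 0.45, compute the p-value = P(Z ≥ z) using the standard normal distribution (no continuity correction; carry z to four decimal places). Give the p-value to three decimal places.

p-value = 0.093

With x = 54 successes in n = 105, p̂ = 0.51429.
Under H₀, SE = √(p₀(1−p₀)/n) = √(0.45·0.55/105) = √0.002357143 = 0.048550.
z = (p̂ − p₀)/SE = (54/105 − 0.45)/0.048550 ≈ 1.3241.
p-value = P(Z ≥ z) with z = 1.3241 → 0.093.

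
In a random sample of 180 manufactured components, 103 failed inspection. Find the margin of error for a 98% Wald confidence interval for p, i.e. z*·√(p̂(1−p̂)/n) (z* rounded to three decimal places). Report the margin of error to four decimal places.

p̂ = 103/180 = 0.57222.
SE = √(p̂(1−p̂)/n) = √(0.244784/180) = 0.036877.
z* = 2.326 at the 98% level.
ME = 2.326·0.036877 = 0.0858.

ME = 0.0858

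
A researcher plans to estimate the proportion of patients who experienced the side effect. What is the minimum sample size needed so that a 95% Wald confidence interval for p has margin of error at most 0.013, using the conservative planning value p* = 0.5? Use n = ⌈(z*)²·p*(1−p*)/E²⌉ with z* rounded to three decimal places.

The 95% critical value is z* = 1.960.
p*(1−p*) = 0.2500.
(z*)²·p*(1−p*)/E² = 3.841600·0.2500/0.000169 = 5682.840.
⌈5682.840⌉ = 5683.

n = 5683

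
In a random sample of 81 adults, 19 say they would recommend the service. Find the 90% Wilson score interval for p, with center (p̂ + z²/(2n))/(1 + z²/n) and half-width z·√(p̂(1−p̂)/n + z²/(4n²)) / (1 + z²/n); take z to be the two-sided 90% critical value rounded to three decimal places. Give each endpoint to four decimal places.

Here p̂ = 19/81 = 0.23457 and z = 1.645 (z² = 2.706025).
Denominator 1 + z²/n = 1 + 2.706025/81 = 1.033408.
Center = (0.23457 + 0.016704)/1.033408 = 0.24315.
Radicand: p̂(1−p̂)/n + z²/(4n²) = 0.002216615 + 0.000103110 = 0.002319725.
Half-width = 1.645·√0.002319725/1.033408 = 0.07667.
Interval: 0.24315 ± 0.07667 → (0.1665, 0.3198).

(0.1665, 0.3198)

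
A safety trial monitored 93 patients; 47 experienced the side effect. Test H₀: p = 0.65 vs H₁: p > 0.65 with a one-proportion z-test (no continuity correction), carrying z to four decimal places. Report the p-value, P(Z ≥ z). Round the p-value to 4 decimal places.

p̂ = 47/93 = 0.50538.
Null standard error: √(0.65·0.35/93) = √0.002446237 = 0.049459.
Test statistic (full precision, shown to 4 dp): z = (47/93 − 0.65)/SE₀ ≈ -2.9241.
From the standard normal, P(Z ≥ z) = 0.9983.

p-value = 0.9983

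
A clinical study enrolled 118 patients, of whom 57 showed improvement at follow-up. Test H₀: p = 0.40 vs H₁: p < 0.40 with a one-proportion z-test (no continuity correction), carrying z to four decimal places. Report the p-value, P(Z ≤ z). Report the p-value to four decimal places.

p-value = 0.9672

Sample proportion p̂ = 57/118 = 0.48305.
Null standard error: √(0.40·0.60/118) = √0.002033898 = 0.045099.
Test statistic (full precision, shown to 4 dp): z = (57/118 − 0.40)/SE₀ ≈ 1.8415.
From the standard normal, P(Z ≤ z) = 0.9672.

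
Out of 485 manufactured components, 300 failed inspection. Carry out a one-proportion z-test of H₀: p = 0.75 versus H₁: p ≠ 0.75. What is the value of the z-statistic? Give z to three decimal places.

The sample proportion is 300/485 = 0.61856.
Null standard error: √(0.75·0.25/485) = √0.000386598 = 0.019662.
Test statistic: z = -0.13144/0.019662 = -6.685.

z = -6.685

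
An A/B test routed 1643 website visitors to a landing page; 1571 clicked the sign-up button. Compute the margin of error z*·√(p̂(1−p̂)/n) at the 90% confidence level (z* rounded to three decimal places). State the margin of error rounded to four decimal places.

ME = 0.0083

Sample proportion p̂ = 1571/1643 = 0.95618.
SE = √(p̂(1−p̂)/n) = √(0.041902/1643) = 0.005050.
The 90% critical value is z* = 1.645.
ME = 1.645·0.005050 = 0.0083.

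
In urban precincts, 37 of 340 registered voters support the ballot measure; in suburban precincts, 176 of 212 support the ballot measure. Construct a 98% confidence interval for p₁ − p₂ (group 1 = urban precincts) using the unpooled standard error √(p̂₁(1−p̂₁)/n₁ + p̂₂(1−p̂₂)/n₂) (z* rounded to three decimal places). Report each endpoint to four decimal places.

p̂₁ = 0.10882, p̂₂ = 0.83019, so the observed difference is -0.72137.
SE = √(0.000285238 + 0.000664978) = √0.000950216 = 0.030826.
For 98% confidence, z* = 2.326. Margin = 2.326·0.030826 = 0.07170.
So the interval runs from -0.7931 to -0.6497.

(-0.7931, -0.6497)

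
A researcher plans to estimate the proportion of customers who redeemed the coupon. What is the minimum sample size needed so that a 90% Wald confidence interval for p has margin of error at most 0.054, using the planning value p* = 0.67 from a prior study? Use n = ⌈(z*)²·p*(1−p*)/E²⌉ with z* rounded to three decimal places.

n = 206

The 90% critical value is z* = 1.645.
p*(1−p*) = 0.67·0.33 = 0.2211.
Required n before rounding: 2.706025 × 0.2211 / 0.054² = 205.179.
⌈205.179⌉ = 206.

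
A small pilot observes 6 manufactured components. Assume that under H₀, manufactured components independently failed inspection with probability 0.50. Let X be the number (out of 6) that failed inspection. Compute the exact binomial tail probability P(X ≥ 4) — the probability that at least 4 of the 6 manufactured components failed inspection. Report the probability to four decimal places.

P = 0.3438

X is binomial with n = 6 and p = 0.50.
P(X ≥ 4) = C(6,4)·0.50^4·0.50^2 + C(6,5)·0.50^5·0.50^1 + C(6,6)·0.50^6·0.50^0.
= 0.234375 + 0.093750 + 0.015625 = 0.3438.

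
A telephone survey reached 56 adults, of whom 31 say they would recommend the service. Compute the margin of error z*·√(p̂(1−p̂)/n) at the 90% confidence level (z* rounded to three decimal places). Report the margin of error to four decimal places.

Sample proportion p̂ = 31/56 = 0.55357.
SE = √(p̂(1−p̂)/n) = √(0.247130/56) = 0.066431.
For 90% confidence, z* = 1.645.
ME = 1.645·0.066431 = 0.1093.

ME = 0.1093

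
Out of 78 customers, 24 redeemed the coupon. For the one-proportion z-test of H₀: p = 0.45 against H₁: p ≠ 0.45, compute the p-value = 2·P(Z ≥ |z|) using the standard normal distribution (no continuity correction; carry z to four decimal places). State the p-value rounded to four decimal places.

The sample proportion is 24/78 = 0.30769.
SE₀ = √(0.45·0.55/78) = 0.056330.
z = (p̂ − p₀)/SE = (24/78 − 0.45)/0.056330 ≈ -2.5263.
From the standard normal, 2·P(Z ≥ |z|) = 0.0115.

p-value = 0.0115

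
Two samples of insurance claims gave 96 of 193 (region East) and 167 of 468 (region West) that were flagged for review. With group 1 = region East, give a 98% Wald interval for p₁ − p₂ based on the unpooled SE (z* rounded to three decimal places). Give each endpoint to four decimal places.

(0.0423, 0.2389)

p̂₁ = 0.49741, p̂₂ = 0.35684, so the observed difference is 0.14057.
SE = √(0.001295302 + 0.000490394) = √0.001785696 = 0.042257.
z* = 2.326 at the 98% level. Margin = 2.326·0.042257 = 0.09829.
So the interval runs from 0.0423 to 0.2389.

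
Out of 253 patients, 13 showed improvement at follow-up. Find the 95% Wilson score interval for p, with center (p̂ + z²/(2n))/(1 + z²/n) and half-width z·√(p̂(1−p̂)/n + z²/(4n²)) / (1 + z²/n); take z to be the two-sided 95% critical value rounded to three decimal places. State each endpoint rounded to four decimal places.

(0.0303, 0.0859)

Here p̂ = 13/253 = 0.05138 and z = 1.960 (z² = 3.841600).
1 + z²/n = 1.015184.
Adjusted center: (0.05138 + z²/(2n))/1.015184 = 0.05809.
Radicand: p̂(1−p̂)/n + z²/(4n²) = 0.000192661 + 0.000015004 = 0.000207665.
Half-width = 1.960·√0.000207665/1.015184 = 0.02782.
So the interval runs from 0.0303 to 0.0859.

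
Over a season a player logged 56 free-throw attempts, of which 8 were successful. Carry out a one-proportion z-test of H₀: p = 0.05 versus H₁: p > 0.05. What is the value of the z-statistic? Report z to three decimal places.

p̂ = 8/56 = 0.14286.
Null standard error: √(0.05·0.95/56) = √0.000848214 = 0.029124.
z = (0.14286 − 0.05)/0.029124 = 0.09286/0.029124 = 3.188.

z = 3.188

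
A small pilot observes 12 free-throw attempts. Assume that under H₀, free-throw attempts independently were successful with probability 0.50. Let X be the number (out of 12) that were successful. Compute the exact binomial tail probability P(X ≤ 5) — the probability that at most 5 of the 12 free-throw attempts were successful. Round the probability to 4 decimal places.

P = 0.3872

X ~ Binomial(n=12, p=0.50).
P(X ≤ 5) = Σ_{j=0}^{5} C(12,j)·0.50^j·0.50^{12−j}.
= 0.000244 + 0.002930 + 0.016113 + 0.053711 + 0.120850 + 0.193359 = 0.3872.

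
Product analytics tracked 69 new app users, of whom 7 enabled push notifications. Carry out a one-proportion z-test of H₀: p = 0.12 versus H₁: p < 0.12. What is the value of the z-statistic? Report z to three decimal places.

With x = 7 successes in n = 69, p̂ = 0.10145.
Under H₀, SE = √(p₀(1−p₀)/n) = √(0.12·0.88/69) = √0.001530435 = 0.039121.
z = (p̂ − p₀)/SE = (0.10145 − 0.12)/0.039121 = -0.474.

z = -0.474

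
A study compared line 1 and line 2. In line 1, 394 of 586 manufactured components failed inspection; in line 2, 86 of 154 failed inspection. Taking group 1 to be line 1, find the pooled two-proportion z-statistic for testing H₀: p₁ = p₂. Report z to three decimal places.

z = 2.635

p̂₁ = 394/586 = 0.67235, p̂₂ = 86/154 = 0.55844.
Pooled p̂ = (394+86)/(586+154) = 480/740 = 0.64865.
SE = √[p̂(1−p̂)(1/n₁+1/n₂)] = √[0.64865·0.35135·(1/586+1/154)] ≈ 0.043230.
z = 0.11391/0.043230 = 2.635.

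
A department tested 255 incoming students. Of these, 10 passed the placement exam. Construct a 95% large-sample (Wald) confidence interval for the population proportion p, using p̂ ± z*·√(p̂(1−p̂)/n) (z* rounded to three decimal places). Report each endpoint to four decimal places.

The sample proportion is 10/255 = 0.03922.
SE = √(p̂(1−p̂)/n) = √(0.037678/255) = 0.012155.
z* = 1.960 at the 95% level.
Margin of error: 1.960 × 0.012155 = 0.02382.
So the interval runs from 0.0154 to 0.0630.

(0.0154, 0.0630)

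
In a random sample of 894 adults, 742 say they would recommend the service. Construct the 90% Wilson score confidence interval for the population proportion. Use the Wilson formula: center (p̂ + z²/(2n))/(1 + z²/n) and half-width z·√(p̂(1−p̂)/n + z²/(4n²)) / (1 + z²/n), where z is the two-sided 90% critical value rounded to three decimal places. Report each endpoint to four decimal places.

p̂ = 742/894 = 0.82998; z = 1.645, so z² = 2.706025.
Denominator 1 + z²/n = 1 + 2.706025/894 = 1.003027.
Center = (0.82998 + 0.001513)/1.003027 = 0.82898.
Radicand: p̂(1−p̂)/n + z²/(4n²) = 0.000157846 + 0.000000846 = 0.000158692.
Half-width = z·√(radicand)/denom = 1.645·0.012597/1.003027 = 0.02066.
CI: 0.82898 ± 0.02066 = (0.8083, 0.8496).

(0.8083, 0.8496)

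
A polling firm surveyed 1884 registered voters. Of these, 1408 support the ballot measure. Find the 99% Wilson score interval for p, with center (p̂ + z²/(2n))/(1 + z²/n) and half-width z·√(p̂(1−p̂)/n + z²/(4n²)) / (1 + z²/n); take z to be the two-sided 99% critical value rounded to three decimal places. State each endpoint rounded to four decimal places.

Here p̂ = 1408/1884 = 0.74735 and z = 2.576 (z² = 6.635776).
1 + z²/n = 1.003522.
Adjusted center: (0.74735 + z²/(2n))/1.003522 = 0.74648.
Radicand: p̂(1−p̂)/n + z²/(4n²) = 0.000100223 + 0.000000467 = 0.000100690.
Half-width = z·√(radicand)/denom = 2.576·0.010034/1.003522 = 0.02576.
CI: 0.74648 ± 0.02576 = (0.7207, 0.7722).

(0.7207, 0.7722)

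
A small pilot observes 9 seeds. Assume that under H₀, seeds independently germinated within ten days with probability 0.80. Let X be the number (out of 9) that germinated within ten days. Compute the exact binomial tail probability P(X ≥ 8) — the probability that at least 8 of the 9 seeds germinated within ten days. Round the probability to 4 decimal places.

P = 0.4362

X is binomial with n = 9 and p = 0.80.
P(X ≥ 8) = C(9,8)·0.80^8·0.20^1 + C(9,9)·0.80^9·0.20^0.
= 0.301990 + 0.134218 = 0.4362.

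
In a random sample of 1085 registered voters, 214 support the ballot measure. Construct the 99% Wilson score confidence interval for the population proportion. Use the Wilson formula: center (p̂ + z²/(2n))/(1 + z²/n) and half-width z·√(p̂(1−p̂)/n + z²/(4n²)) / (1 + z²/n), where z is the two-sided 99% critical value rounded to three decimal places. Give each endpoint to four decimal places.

(0.1680, 0.2302)

p̂ = 214/1085 = 0.19724; z = 2.576, so z² = 6.635776.
Denominator 1 + z²/n = 1 + 6.635776/1085 = 1.006116.
Adjusted center: (0.19724 + z²/(2n))/1.006116 = 0.19908.
Radicand: p̂(1−p̂)/n + z²/(4n²) = 0.000145929 + 0.000001409 = 0.000147338.
Half-width = z·√(radicand)/denom = 2.576·0.012138/1.006116 = 0.03108.
Interval: 0.19908 ± 0.03108 → (0.1680, 0.2302).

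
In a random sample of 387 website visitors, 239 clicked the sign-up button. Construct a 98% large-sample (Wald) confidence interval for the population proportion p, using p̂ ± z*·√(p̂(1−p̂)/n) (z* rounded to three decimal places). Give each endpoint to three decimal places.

(0.560, 0.675)

Sample proportion p̂ = 239/387 = 0.61757.
Standard error of p̂: √(0.236177/387) = √0.000610277 = 0.024704.
For 98% confidence, z* = 2.326.
Margin of error: 2.326 × 0.024704 = 0.05746.
CI: 0.61757 ± 0.05746 = (0.560, 0.675).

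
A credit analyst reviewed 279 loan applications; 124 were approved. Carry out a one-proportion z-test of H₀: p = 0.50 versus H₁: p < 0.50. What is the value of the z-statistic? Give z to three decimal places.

Sample proportion p̂ = 124/279 = 0.44444.
Under H₀, SE = √(p₀(1−p₀)/n) = √(0.50·0.50/279) = √0.000896057 = 0.029934.
z = (p̂ − p₀)/SE = (0.44444 − 0.50)/0.029934 = -1.856.

z = -1.856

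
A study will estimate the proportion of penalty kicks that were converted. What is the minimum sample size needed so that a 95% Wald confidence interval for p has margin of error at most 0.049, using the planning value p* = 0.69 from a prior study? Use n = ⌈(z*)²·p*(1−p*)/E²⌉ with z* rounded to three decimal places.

z* = 1.960 at the 95% level.
p*(1−p*) = 0.2139.
(z*)²·p*(1−p*)/E² = 3.841600·0.2139/0.002401 = 342.240.
Rounding up, n = 343.

n = 343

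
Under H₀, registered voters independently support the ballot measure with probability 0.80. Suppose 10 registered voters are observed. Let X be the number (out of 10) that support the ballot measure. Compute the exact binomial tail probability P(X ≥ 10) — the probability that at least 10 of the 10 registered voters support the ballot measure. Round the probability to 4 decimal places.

X is binomial with n = 10 and p = 0.80.
P(X ≥ 10) = C(10,10)·0.80^10·0.20^0.
= 0.107374 = 0.1074.

P = 0.1074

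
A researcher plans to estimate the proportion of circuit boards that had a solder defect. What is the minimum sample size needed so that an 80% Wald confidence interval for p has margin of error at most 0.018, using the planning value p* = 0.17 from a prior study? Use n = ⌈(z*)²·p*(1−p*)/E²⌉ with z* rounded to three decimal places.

The 80% critical value is z* = 1.282.
p*(1−p*) = 0.17·0.83 = 0.1411.
Required n before rounding: 1.643524 × 0.1411 / 0.018² = 715.745.
Rounding up, n = 716.

n = 716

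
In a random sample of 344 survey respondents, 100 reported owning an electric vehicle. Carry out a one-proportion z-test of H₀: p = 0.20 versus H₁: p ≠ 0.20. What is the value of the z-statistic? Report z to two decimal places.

z = 4.21

Sample proportion p̂ = 100/344 = 0.29070.
Under H₀, SE = √(p₀(1−p₀)/n) = √(0.20·0.80/344) = √0.000465116 = 0.021567.
Test statistic: z = 0.09070/0.021567 = 4.21.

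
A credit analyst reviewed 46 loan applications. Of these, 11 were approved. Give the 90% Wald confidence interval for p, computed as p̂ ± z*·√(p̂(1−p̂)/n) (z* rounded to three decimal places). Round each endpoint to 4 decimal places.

(0.1357, 0.3426)

With x = 11 successes in n = 46, p̂ = 0.23913.
SE = √(p̂(1−p̂)/n) = √(0.181947/46) = 0.062892.
For 90% confidence, z* = 1.645.
Margin = 1.645·0.062892 = 0.10346.
Interval: 0.23913 ± 0.10346 → (0.1357, 0.3426).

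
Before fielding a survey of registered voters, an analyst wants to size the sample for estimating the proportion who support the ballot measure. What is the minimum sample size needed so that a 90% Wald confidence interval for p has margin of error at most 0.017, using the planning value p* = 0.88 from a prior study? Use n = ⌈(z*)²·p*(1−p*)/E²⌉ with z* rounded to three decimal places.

For 90% confidence, z* = 1.645.
p*(1−p*) = 0.88·0.12 = 0.1056.
(z*)²·p*(1−p*)/E² = 2.706025·0.1056/0.000289 = 988.776.
⌈988.776⌉ = 989.

n = 989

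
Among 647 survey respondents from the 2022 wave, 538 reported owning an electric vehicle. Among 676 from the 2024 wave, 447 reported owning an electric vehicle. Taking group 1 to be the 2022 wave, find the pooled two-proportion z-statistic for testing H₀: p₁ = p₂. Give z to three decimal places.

Sample proportions: p̂₁ = 538/647 = 0.83153 and p̂₂ = 447/676 = 0.66124.
Pooling: p̂ = 985/1323 = 0.74452.
SE = √[p̂(1−p̂)(1/n₁+1/n₂)] = √[0.74452·0.25548·(1/647+1/676)] ≈ 0.023987.
z = 0.17029/0.023987 = 7.099.

z = 7.099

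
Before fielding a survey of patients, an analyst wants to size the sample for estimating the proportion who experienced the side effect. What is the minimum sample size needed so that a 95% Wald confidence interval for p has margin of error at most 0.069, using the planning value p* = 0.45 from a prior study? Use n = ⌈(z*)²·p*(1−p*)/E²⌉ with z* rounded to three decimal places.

n = 200

z* = 1.960 at the 95% level.
p*(1−p*) = 0.45·0.55 = 0.2475.
(z*)²·p*(1−p*)/E² = 3.841600·0.2475/0.004761 = 199.705.
Rounding up, n = 200.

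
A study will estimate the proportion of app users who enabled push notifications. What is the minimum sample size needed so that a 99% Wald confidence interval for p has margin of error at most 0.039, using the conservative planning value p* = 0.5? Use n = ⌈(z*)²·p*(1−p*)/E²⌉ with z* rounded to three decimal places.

The 99% critical value is z* = 2.576.
p*(1−p*) = 0.2500.
Required n before rounding: 6.635776 × 0.2500 / 0.039² = 1090.693.
⌈1090.693⌉ = 1091.

n = 1091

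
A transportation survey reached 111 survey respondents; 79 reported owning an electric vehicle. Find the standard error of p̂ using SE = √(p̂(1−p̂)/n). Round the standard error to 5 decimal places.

SE = 0.04299

p̂ = 79/111 = 0.71171.
p̂(1−p̂) = 0.71171·0.28829 = 0.205179.
SE = √(0.205179/111) = 0.04299.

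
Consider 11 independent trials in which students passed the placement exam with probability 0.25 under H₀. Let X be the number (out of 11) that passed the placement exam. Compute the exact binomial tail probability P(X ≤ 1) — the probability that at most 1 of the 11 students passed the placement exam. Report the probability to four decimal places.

P = 0.1971

X ~ Binomial(n=11, p=0.25).
P(X ≤ 1) = C(11,0)·0.25^0·0.75^11 + C(11,1)·0.25^1·0.75^10.
= 0.042235 + 0.154862 = 0.1971.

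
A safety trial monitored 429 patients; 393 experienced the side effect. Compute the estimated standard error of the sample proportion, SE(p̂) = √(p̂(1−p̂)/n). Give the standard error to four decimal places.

SE = 0.0134

With x = 393 successes in n = 429, p̂ = 0.91608.
p̂(1−p̂) = 0.076877.
Dividing by n and taking the root: √0.000179200 = 0.0134.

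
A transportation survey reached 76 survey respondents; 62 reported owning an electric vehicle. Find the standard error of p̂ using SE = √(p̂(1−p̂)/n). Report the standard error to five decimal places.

The sample proportion is 62/76 = 0.81579.
p̂(1−p̂) = 0.150277.
Dividing by n and taking the root: √0.001977329 = 0.04447.

SE = 0.04447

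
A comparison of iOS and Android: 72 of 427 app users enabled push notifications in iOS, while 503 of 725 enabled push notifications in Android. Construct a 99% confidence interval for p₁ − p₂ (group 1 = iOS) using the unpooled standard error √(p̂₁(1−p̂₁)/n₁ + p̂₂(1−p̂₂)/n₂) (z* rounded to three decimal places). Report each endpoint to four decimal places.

p̂₁ = 0.16862, p̂₂ = 0.69379, so the observed difference is -0.52517.
Unpooled SE = √(p̂₁(1−p̂₁)/n₁ + p̂₂(1−p̂₂)/n₂) = √(0.000328305 + 0.000293027) = 0.024927.
z* = 2.576 at the 99% level. Margin of error = 0.06421.
Interval: -0.52517 ± 0.06421 → (-0.5894, -0.4610).

(-0.5894, -0.4610)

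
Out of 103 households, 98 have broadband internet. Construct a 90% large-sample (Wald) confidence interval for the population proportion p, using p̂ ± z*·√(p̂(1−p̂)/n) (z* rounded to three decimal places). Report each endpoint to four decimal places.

(0.9166, 0.9863)

The sample proportion is 98/103 = 0.95146.
Standard error of p̂: √(0.046187/103) = √0.000448419 = 0.021176.
z* = 1.645 at the 90% level.
Margin of error: 1.645 × 0.021176 = 0.03483.
So the interval runs from 0.9166 to 0.9863.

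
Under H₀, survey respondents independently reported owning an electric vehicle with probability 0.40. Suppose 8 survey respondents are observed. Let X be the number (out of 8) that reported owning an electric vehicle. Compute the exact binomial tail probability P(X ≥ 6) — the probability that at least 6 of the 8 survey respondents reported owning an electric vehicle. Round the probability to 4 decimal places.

P = 0.0498

X is binomial with n = 8 and p = 0.40.
P(X ≥ 6) = C(8,6)·0.40^6·0.60^2 + C(8,7)·0.40^7·0.60^1 + C(8,8)·0.40^8·0.60^0.
= 0.041288 + 0.007864 + 0.000655 = 0.0498.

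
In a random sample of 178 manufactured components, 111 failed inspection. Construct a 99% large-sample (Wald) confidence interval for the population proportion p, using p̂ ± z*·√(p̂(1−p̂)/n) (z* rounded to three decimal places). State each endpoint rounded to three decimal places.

The sample proportion is 111/178 = 0.62360.
SE = √(p̂(1−p̂)/n) = √(0.234724/178) = 0.036314.
For 99% confidence, z* = 2.576.
Margin = 2.576·0.036314 = 0.09354.
Interval: 0.62360 ± 0.09354 → (0.530, 0.717).

(0.530, 0.717)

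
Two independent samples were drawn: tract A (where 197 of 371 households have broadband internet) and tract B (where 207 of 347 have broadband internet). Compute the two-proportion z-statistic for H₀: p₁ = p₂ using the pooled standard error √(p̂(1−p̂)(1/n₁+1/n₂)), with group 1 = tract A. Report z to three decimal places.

Sample proportions: p̂₁ = 197/371 = 0.53100 and p̂₂ = 207/347 = 0.59654.
Pooling: p̂ = 404/718 = 0.56267.
SE = √[p̂(1−p̂)(1/n₁+1/n₂)] = √[0.56267·0.43733·(1/371+1/347)] ≈ 0.037046.
z = -0.06554/0.037046 = -1.769.

z = -1.769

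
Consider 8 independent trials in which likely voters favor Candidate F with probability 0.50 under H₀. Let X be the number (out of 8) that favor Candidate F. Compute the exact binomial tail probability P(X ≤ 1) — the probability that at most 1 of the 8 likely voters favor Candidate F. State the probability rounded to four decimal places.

P = 0.0352

X ~ Binomial(n=8, p=0.50).
P(X ≤ 1) = C(8,0)·0.50^0·0.50^8 + C(8,1)·0.50^1·0.50^7.
= 0.003906 + 0.031250 = 0.0352.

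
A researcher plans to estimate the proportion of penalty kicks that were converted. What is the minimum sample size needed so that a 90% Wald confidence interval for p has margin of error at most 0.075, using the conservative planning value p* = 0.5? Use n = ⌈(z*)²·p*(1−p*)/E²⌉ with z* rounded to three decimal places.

The 90% critical value is z* = 1.645.
p*(1−p*) = 0.50·0.50 = 0.2500.
(z*)²·p*(1−p*)/E² = 2.706025·0.2500/0.005625 = 120.268.
Rounding up, n = 121.

n = 121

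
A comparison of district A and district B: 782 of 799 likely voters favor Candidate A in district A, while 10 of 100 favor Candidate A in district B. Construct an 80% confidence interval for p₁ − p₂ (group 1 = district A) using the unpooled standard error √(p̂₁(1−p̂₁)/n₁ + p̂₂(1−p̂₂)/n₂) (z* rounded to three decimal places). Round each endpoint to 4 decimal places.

p̂₁ = 0.97872, p̂₂ = 0.10000, so the observed difference is 0.87872.
Unpooled SE = √(p̂₁(1−p̂₁)/n₁ + p̂₂(1−p̂₂)/n₂) = √(0.000026062 + 0.000900000) = 0.030431.
The 80% critical value is z* = 1.282. Margin of error = 0.03901.
So the interval runs from 0.8397 to 0.9177.

(0.8397, 0.9177)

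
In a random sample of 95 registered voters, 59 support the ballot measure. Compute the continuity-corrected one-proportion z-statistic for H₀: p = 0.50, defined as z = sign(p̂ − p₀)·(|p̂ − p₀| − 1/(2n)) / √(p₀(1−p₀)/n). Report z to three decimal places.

z = 2.257

The sample proportion is 59/95 = 0.62105. p̂ − p₀ = 0.121053.
Continuity correction 1/(2n) = 1/190 = 0.005263.
Corrected numerator: |0.121053| − 0.005263 = 0.115790.
Under H₀, SE = √(p₀(1−p₀)/n) = √(0.50·0.50/95) = √0.002631579 = 0.051299.
z = +0.115790/0.051299 = 2.257.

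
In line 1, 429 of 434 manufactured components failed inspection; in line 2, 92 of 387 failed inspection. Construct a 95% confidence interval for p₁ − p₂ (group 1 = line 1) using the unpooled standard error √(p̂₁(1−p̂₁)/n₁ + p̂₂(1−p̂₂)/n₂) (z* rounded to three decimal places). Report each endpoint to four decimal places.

p̂₁ = 429/434 = 0.98848, p̂₂ = 92/387 = 0.23773; p̂₁ − p̂₂ = 0.75075.
Unpooled SE = √(p̂₁(1−p̂₁)/n₁ + p̂₂(1−p̂₂)/n₂) = √(0.000026240 + 0.000468249) = 0.022237.
For 95% confidence, z* = 1.960. Margin = 1.960·0.022237 = 0.04358.
Interval: 0.75075 ± 0.04358 → (0.7072, 0.7943).

(0.7072, 0.7943)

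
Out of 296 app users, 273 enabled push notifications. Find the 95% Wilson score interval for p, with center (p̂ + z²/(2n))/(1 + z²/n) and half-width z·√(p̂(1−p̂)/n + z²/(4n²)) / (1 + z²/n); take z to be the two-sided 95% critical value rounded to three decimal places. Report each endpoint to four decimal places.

Here p̂ = 273/296 = 0.92230 and z = 1.960 (z² = 3.841600).
1 + z²/n = 1.012978.
Center = (0.92230 + 0.006489)/1.012978 = 0.91689.
Radicand: p̂(1−p̂)/n + z²/(4n²) = 0.000242111 + 0.000010961 = 0.000253072.
Half-width = z·√(radicand)/denom = 1.960·0.015908/1.012978 = 0.03078.
Interval: 0.91689 ± 0.03078 → (0.8861, 0.9477).

(0.8861, 0.9477)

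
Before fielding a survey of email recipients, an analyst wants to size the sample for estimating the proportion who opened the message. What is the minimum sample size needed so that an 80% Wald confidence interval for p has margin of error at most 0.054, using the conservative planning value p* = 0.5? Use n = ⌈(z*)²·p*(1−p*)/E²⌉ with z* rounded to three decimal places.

For 80% confidence, z* = 1.282.
p*(1−p*) = 0.50·0.50 = 0.2500.
Required n before rounding: 1.643524 × 0.2500 / 0.054² = 140.906.
Rounding up, n = 141.

n = 141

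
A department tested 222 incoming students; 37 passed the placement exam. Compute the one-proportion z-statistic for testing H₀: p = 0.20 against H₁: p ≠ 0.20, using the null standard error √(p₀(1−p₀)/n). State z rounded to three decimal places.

z = -1.242

With x = 37 successes in n = 222, p̂ = 0.16667.
SE₀ = √(0.20·0.80/222) = 0.026846.
z = (p̂ − p₀)/SE = (0.16667 − 0.20)/0.026846 = -1.242.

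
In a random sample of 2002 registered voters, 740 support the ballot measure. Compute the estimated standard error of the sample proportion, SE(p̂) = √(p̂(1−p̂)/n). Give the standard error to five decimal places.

The sample proportion is 740/2002 = 0.36963.
p̂(1−p̂) = 0.36963·0.63037 = 0.233004.
SE = √(0.233004/2002) = √0.000116386 = 0.01079.

SE = 0.01079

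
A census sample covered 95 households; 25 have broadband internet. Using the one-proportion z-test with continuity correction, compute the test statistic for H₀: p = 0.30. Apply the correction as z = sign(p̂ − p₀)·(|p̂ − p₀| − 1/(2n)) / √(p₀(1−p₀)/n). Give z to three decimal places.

z = -0.672

p̂ = 25/95 = 0.26316. p̂ − p₀ = -0.036842.
1/(2n) = 0.005263.
Corrected numerator: |-0.036842| − 0.005263 = 0.031579.
SE₀ = √(0.30·0.70/95) = 0.047016.
z = −0.031579/0.047016 = -0.672.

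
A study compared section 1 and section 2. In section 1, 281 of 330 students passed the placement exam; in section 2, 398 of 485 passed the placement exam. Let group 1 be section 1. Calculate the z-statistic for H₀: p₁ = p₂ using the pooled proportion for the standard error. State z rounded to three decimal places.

z = 1.161

p̂₁ = 281/330 = 0.85152, p̂₂ = 398/485 = 0.82062.
Pooled p̂ = (281+398)/(330+485) = 679/815 = 0.83313.
SE = √[p̂(1−p̂)(1/n₁+1/n₂)] = √[0.83313·0.16687·(1/330+1/485)] ≈ 0.026607.
z = 0.03090/0.026607 = 1.161.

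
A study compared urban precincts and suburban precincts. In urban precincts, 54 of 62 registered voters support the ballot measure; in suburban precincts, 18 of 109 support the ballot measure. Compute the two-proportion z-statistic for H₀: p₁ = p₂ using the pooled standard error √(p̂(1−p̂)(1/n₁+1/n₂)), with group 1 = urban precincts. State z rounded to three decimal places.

z = 8.987

Sample proportions: p̂₁ = 54/62 = 0.87097 and p̂₂ = 18/109 = 0.16514.
Pooled p̂ = (54+18)/(62+109) = 72/171 = 0.42105.
Pooled SE = √[0.2437673·0.02530334] ≈ 0.078537.
z = 0.70583/0.078537 = 8.987.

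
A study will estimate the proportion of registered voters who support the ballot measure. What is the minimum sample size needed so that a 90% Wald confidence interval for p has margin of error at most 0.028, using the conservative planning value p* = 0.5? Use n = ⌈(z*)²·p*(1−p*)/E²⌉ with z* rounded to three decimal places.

n = 863

The 90% critical value is z* = 1.645.
p*(1−p*) = 0.50·0.50 = 0.2500.
Required n before rounding: 2.706025 × 0.2500 / 0.028² = 862.891.
⌈862.891⌉ = 863.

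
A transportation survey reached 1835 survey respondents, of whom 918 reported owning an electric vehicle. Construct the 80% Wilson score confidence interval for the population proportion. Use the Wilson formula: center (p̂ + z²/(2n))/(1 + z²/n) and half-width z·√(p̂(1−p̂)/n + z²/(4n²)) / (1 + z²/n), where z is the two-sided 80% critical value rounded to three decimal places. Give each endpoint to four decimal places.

(0.4853, 0.5152)

p̂ = 918/1835 = 0.50027; z = 1.282, so z² = 1.643524.
1 + z²/n = 1.000896.
Adjusted center: (0.50027 + z²/(2n))/1.000896 = 0.50027.
Radicand: p̂(1−p̂)/n + z²/(4n²) = 0.000136240 + 0.000000122 = 0.000136362.
Half-width = 1.282·√0.000136362/1.000896 = 0.01496.
Interval: 0.50027 ± 0.01496 → (0.4853, 0.5152).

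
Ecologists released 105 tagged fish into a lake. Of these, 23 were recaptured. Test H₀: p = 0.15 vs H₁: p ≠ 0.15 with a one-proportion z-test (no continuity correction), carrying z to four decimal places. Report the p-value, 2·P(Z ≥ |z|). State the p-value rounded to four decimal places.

With x = 23 successes in n = 105, p̂ = 0.21905.
SE₀ = √(0.15·0.85/105) = 0.034847.
Test statistic (full precision, shown to 4 dp): z = (23/105 − 0.15)/SE₀ ≈ 1.9815.
p-value = 2·P(Z ≥ |z|) with z = 1.9815 → 0.0475.

p-value = 0.0475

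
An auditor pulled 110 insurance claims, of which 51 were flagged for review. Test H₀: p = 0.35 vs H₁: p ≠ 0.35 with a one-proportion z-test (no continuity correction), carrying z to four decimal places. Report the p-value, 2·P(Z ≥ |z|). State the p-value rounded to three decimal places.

p̂ = 51/110 = 0.46364.
Under H₀, SE = √(p₀(1−p₀)/n) = √(0.35·0.65/110) = √0.002068182 = 0.045477.
Test statistic (full precision, shown to 4 dp): z = (51/110 − 0.35)/SE₀ ≈ 2.4988.
p-value = 2·P(Z ≥ |z|) with z = 2.4988 → 0.012.

p-value = 0.012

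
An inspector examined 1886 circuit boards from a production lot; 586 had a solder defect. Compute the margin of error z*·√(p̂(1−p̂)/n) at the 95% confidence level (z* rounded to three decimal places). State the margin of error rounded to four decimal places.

ME = 0.0209

With x = 586 successes in n = 1886, p̂ = 0.31071.
SE = √(p̂(1−p̂)/n) = √(0.214169/1886) = 0.010656.
The 95% critical value is z* = 1.960.
So ME = 0.0209.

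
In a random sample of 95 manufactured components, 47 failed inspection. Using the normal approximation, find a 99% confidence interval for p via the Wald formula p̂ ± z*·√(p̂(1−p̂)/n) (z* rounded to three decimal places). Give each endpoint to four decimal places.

p̂ = 47/95 = 0.49474.
SE(p̂) = √(0.49474·0.50526/95) = 0.051296.
For 99% confidence, z* = 2.576.
Margin = 2.576·0.051296 = 0.13214.
CI: 0.49474 ± 0.13214 = (0.3626, 0.6269).

(0.3626, 0.6269)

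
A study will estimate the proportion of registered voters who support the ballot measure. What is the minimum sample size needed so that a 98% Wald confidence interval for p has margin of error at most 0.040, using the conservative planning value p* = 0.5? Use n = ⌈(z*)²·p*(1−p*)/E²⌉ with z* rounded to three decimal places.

n = 846

For 98% confidence, z* = 2.326.
p*(1−p*) = 0.50·0.50 = 0.2500.
(z*)²·p*(1−p*)/E² = 5.410276·0.2500/0.001600 = 845.356.
Rounding up, n = 846.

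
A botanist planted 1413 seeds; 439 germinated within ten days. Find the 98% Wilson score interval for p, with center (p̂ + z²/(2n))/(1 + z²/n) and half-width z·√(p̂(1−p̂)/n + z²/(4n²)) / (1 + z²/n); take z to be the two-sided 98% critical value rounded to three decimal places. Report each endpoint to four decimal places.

(0.2828, 0.3400)

p̂ = 439/1413 = 0.31069; z = 2.326, so z² = 5.410276.
1 + z²/n = 1.003829.
Center = (0.31069 + 0.001914)/1.003829 = 0.31141.
Radicand: p̂(1−p̂)/n + z²/(4n²) = 0.000151564 + 0.000000677 = 0.000152241.
Half-width = z·√(radicand)/denom = 2.326·0.012339/1.003829 = 0.02859.
So the interval runs from 0.2828 to 0.3400.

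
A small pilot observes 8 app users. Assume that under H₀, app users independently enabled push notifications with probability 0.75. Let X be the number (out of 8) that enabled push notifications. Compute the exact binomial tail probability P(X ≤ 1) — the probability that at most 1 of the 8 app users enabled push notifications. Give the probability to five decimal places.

P = 0.00038

X is binomial with n = 8 and p = 0.75.
P(X ≤ 1) = C(8,0)·0.75^0·0.25^8 + C(8,1)·0.75^1·0.25^7.
= 0.000015 + 0.000366 = 0.00038.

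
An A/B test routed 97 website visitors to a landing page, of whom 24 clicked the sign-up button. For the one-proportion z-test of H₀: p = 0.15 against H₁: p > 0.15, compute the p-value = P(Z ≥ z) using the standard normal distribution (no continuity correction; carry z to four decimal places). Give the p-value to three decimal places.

Sample proportion p̂ = 24/97 = 0.24742.
Under H₀, SE = √(p₀(1−p₀)/n) = √(0.15·0.85/97) = √0.001314433 = 0.036255.
Test statistic (full precision, shown to 4 dp): z = (24/97 − 0.15)/SE₀ ≈ 2.6871.
p-value = P(Z ≥ z) with z = 2.6871 → 0.004.

p-value = 0.004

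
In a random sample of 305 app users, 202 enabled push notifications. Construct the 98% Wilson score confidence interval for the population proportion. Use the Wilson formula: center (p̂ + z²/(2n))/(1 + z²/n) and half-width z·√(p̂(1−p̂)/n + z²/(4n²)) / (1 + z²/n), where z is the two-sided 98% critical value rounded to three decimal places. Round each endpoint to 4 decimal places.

p̂ = 202/305 = 0.66230; z = 2.326, so z² = 5.410276.
Denominator 1 + z²/n = 1 + 5.410276/305 = 1.017739.
Center = (0.66230 + 0.008869)/1.017739 = 0.65947.
Radicand: p̂(1−p̂)/n + z²/(4n²) = 0.000733312 + 0.000014540 = 0.000747852.
Half-width = 2.326·√0.000747852/1.017739 = 0.06250.
CI: 0.65947 ± 0.06250 = (0.5970, 0.7220).

(0.5970, 0.7220)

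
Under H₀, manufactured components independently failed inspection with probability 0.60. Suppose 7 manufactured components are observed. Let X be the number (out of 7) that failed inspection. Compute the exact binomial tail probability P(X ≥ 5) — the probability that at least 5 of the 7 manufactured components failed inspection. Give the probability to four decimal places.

P = 0.4199

X ~ Binomial(n=7, p=0.60).
P(X ≥ 5) = C(7,5)·0.60^5·0.40^2 + C(7,6)·0.60^6·0.40^1 + C(7,7)·0.60^7·0.40^0.
= 0.261274 + 0.130637 + 0.027994 = 0.4199.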